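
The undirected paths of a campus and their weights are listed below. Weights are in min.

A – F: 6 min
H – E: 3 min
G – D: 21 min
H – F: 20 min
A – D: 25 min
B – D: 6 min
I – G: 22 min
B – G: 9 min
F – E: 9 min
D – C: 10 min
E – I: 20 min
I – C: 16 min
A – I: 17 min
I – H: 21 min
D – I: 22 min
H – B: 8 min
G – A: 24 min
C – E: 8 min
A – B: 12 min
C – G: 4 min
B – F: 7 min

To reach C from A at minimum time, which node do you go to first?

F

Compare a few routes:
A → F → E → C: 6+9+8 = 23
A → B → G → C: 12+9+4 = 25
A → F → B → G → C: 6+7+9+4 = 26
Cheapest is A → F → E → C at 23 min.
So from A the first move is to F.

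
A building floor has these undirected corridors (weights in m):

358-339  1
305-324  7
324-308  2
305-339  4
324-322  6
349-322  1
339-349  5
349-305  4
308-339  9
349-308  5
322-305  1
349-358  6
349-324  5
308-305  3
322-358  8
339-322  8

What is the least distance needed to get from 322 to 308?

Shortest distances from 322:
322: 0
305: 1  (via 322)
349: 1  (via 322)
308: 4  (via 305)
Shortest route: 322 → 305 → 308 = 4 m.

4 m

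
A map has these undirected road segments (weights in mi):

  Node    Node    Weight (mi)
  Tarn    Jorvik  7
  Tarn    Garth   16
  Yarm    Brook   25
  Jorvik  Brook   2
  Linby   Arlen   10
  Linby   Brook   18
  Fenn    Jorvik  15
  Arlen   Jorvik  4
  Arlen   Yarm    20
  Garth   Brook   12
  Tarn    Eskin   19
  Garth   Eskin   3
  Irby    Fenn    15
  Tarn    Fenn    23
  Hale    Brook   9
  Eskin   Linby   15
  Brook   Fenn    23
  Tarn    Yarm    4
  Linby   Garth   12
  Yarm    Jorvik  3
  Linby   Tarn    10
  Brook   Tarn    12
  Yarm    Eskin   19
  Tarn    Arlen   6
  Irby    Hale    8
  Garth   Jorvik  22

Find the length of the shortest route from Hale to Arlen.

Shortest distances from Hale:
Hale: 0
Irby: 8  (via Hale)
Brook: 9  (via Hale)
Jorvik: 11  (via Brook)
Yarm: 14  (via Jorvik)
Arlen: 15  (via Jorvik)
Shortest route: Hale → Brook → Jorvik → Arlen = 15 mi.

15 mi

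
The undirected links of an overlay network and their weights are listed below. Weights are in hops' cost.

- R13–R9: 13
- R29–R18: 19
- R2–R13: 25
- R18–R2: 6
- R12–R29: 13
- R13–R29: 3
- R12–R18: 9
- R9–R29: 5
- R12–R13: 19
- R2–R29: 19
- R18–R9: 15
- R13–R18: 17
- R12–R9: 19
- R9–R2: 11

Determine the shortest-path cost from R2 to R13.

Settle nodes by increasing distance from R2:
R2: 0
R18: 6  (via R2)
R9: 11  (via R2)
R12: 15  (via R18)
R29: 16  (via R9)
R13: 19  (via R29)
Shortest route: R2–R9–R29–R13 = 19 hops' cost.

19 hops' cost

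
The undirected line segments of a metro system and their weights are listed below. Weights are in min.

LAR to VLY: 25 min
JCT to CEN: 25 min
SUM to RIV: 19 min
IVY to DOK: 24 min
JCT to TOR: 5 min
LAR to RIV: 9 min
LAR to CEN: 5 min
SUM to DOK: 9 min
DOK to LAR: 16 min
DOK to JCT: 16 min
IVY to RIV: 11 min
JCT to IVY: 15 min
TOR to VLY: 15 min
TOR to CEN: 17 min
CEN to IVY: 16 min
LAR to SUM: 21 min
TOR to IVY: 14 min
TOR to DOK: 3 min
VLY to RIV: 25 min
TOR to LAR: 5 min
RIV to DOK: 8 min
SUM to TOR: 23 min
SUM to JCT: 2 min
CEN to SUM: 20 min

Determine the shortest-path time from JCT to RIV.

Enumerating some paths:
JCT–SUM–DOK–RIV: 2+9+8 = 19
JCT–TOR–DOK–RIV: 5+3+8 = 16
Cheapest is JCT–TOR–DOK–RIV at 16 min.

16 min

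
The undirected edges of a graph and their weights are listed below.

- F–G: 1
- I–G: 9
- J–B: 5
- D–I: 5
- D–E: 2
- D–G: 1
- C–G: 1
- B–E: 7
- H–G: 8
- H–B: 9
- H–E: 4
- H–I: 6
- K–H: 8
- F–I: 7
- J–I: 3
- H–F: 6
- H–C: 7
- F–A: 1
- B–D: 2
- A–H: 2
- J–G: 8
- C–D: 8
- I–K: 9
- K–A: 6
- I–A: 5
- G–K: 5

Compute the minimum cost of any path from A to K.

6

Shortest distances from A:
A: 0
F: 1  (via A)
G: 2  (via F)
H: 2  (via A)
C: 3  (via G)
D: 3  (via G)
B: 5  (via D)
E: 5  (via D)
I: 5  (via A)
K: 6  (via A)
Shortest route: A → K = 6.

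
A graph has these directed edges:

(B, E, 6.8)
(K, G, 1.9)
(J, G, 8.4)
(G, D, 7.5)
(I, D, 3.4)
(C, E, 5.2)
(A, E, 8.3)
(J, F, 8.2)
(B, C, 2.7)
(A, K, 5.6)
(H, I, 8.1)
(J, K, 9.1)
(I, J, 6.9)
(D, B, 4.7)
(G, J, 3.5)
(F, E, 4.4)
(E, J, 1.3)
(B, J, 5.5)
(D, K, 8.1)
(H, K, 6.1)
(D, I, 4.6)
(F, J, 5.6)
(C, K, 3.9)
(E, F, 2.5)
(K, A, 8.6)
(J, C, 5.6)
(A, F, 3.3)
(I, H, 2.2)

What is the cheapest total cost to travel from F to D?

21.5

Running Dijkstra from F:
F: 0
E: 4.4  (via F)
J: 5.6  (via F)
C: 11.2  (via J)
G: 14  (via J)
K: 14.7  (via J)
D: 21.5  (via G)
Shortest route: F → J → G → D = 21.5.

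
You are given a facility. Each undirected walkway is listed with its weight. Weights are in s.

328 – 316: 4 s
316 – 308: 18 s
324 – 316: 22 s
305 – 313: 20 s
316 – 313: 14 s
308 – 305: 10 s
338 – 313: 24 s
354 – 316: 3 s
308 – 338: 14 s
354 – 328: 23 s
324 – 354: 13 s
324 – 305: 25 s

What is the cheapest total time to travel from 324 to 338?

Candidate routes:
324 - 354 - 316 - 308 - 338: 13+3+18+14 = 48
324 - 316 - 308 - 338: 22+18+14 = 54
324 - 305 - 308 - 338: 25+10+14 = 49
324 - 354 - 316 - 313 - 338: 13+3+14+24 = 54
The minimum is 48 s via 324 - 354 - 316 - 308 - 338.

48 s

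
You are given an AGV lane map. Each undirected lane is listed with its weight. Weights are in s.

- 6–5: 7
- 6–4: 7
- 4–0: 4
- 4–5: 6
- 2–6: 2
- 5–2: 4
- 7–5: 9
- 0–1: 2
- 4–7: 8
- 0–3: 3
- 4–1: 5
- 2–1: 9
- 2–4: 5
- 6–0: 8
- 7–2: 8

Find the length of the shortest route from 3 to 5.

Settle nodes by increasing distance from 3:
3: 0
0: 3  (via 3)
1: 5  (via 0)
4: 7  (via 0)
6: 11  (via 0)
2: 12  (via 4)
5: 13  (via 4)
Shortest route: 3 → 0 → 4 → 5 = 13 s.

13 s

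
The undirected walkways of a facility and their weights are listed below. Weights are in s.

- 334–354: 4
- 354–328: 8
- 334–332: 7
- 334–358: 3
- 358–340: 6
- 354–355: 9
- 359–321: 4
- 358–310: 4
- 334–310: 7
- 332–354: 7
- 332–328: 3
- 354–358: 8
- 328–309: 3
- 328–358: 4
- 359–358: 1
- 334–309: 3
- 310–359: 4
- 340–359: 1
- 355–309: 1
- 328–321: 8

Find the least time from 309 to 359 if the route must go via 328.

8 s

Shortest 309→328: 309–328 = 3
Shortest 328→359: 328–358–359 = 5
Total via 328: 3 + 5 = 8 s.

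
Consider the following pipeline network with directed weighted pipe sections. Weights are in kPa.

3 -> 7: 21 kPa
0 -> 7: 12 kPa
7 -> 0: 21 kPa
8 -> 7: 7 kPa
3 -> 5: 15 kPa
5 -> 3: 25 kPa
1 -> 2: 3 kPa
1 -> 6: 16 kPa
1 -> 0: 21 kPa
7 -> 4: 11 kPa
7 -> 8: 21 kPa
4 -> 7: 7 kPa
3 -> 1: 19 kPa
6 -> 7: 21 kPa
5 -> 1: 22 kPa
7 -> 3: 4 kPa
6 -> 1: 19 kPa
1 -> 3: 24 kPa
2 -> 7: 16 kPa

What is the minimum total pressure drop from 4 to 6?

Shortest distances from 4:
4: 0
7: 7  (via 4)
3: 11  (via 7)
5: 26  (via 3)
0: 28  (via 7)
8: 28  (via 7)
1: 30  (via 3)
2: 33  (via 1)
6: 46  (via 1)
Shortest route: 4–7–3–1–6 = 46 kPa.

46 kPa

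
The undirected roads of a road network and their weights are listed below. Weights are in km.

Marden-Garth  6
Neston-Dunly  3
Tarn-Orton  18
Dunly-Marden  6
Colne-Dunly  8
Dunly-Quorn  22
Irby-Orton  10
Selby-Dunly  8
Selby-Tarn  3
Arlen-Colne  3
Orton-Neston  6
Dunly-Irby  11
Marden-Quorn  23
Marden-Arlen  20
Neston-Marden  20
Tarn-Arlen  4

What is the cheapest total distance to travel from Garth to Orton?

Compare a few routes:
Garth–Marden–Dunly–Neston–Orton: 6+6+3+6 = 21
Garth–Marden–Neston–Orton: 6+20+6 = 32
Cheapest is Garth–Marden–Dunly–Neston–Orton at 21 km.

21 km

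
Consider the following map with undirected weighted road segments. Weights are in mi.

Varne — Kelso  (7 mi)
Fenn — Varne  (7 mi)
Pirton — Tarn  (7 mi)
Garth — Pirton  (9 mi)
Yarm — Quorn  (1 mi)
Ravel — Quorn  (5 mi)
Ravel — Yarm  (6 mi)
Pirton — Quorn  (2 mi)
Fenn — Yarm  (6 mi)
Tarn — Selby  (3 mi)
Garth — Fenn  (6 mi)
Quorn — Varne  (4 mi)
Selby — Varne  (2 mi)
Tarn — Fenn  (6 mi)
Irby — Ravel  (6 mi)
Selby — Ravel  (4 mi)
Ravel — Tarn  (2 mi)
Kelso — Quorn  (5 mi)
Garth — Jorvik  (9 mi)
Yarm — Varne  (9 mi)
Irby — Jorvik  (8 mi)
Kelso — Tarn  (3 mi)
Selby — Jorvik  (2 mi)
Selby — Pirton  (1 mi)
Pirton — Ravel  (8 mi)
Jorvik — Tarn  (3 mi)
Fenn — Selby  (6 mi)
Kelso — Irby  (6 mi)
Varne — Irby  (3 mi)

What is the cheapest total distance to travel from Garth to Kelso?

15 mi

Running Dijkstra from Garth:
Garth: 0
Fenn: 6  (via Garth)
Jorvik: 9  (via Garth)
Pirton: 9  (via Garth)
Selby: 10  (via Pirton)
Quorn: 11  (via Pirton)
Varne: 12  (via Selby)
Tarn: 12  (via Fenn)
Yarm: 12  (via Fenn)
Ravel: 14  (via Selby)
Irby: 15  (via Varne)
Kelso: 15  (via Tarn)
Shortest route: Garth → Fenn → Tarn → Kelso = 15 mi.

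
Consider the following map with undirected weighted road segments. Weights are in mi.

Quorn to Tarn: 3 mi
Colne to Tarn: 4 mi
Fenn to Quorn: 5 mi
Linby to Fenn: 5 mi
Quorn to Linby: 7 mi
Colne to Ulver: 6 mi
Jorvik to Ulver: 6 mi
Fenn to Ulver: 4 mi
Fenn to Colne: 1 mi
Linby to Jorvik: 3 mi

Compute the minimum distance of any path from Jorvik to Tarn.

13 mi

Shortest distances from Jorvik:
Jorvik: 0
Linby: 3  (via Jorvik)
Ulver: 6  (via Jorvik)
Fenn: 8  (via Linby)
Colne: 9  (via Fenn)
Quorn: 10  (via Linby)
Tarn: 13  (via Colne)
Shortest route: Jorvik → Linby → Fenn → Colne → Tarn = 13 mi.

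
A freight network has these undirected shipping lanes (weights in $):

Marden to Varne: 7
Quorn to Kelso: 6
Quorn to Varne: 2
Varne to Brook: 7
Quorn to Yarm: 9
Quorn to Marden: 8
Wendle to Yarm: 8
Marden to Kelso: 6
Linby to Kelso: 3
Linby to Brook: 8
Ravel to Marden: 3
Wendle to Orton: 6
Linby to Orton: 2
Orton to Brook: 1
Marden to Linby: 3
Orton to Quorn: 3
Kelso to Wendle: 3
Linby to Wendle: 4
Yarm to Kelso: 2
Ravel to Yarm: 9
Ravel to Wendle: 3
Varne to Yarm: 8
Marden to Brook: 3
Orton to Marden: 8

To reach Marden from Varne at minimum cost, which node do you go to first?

Marden

Compare a few routes:
Varne → Brook → Marden: 7+3 = 10
Varne → Quorn → Orton → Brook → Marden: 2+3+1+3 = 9
Varne → Quorn → Marden: 2+8 = 10
Varne → Marden: 7 = 7
The minimum is $7 via Varne → Marden.
So from Varne the first move is to Marden.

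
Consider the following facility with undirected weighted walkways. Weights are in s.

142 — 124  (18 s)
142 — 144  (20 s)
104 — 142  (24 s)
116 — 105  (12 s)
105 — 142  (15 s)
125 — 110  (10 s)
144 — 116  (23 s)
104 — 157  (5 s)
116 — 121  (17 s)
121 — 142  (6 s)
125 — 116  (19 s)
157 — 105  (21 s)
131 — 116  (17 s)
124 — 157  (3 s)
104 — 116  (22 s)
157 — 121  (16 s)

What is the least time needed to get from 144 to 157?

Compare a few routes:
144 - 142 - 121 - 157: 20+6+16 = 42
144 - 142 - 124 - 157: 20+18+3 = 41
Cheapest is 144 - 142 - 124 - 157 at 41 s.

41 s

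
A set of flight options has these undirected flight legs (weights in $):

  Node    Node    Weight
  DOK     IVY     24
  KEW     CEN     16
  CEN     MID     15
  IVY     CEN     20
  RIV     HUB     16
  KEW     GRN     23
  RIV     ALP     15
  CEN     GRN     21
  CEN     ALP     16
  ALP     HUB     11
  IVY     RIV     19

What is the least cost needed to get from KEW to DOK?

Running Dijkstra from KEW:
KEW: 0
CEN: 16  (via KEW)
GRN: 23  (via KEW)
MID: 31  (via CEN)
ALP: 32  (via CEN)
IVY: 36  (via CEN)
HUB: 43  (via ALP)
RIV: 47  (via ALP)
DOK: 60  (via IVY)
Shortest route: KEW–CEN–IVY–DOK = $60.

$60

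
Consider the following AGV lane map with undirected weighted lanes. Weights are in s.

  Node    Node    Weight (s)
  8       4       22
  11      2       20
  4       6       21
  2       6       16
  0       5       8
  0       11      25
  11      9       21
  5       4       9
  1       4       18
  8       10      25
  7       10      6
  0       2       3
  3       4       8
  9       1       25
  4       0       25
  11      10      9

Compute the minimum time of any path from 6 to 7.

Candidate routes:
6 → 2 → 11 → 10 → 7: 16+20+9+6 = 51
6 → 4 → 8 → 10 → 7: 21+22+25+6 = 74
6 → 2 → 0 → 11 → 10 → 7: 16+3+25+9+6 = 59
Cheapest is 6 → 2 → 11 → 10 → 7 at 51 s.

51 s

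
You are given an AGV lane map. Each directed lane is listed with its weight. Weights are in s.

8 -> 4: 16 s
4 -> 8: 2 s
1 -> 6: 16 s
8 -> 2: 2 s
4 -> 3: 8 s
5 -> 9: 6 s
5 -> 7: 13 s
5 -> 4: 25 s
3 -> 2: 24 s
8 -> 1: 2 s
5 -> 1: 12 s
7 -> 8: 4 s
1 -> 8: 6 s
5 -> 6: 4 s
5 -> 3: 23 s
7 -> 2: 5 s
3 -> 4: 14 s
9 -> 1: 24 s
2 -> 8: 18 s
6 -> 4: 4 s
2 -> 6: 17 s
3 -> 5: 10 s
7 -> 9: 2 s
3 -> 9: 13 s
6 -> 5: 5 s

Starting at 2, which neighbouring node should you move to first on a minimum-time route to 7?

Candidate routes:
2–8–1–6–5–7: 18+2+16+5+13 = 54
2–6–4–3–5–7: 17+4+8+10+13 = 52
2–6–5–7: 17+5+13 = 35
2–8–4–3–5–7: 18+16+8+10+13 = 65
Cheapest is 2–6–5–7 at 35 s.
So from 2 the first move is to 6.

6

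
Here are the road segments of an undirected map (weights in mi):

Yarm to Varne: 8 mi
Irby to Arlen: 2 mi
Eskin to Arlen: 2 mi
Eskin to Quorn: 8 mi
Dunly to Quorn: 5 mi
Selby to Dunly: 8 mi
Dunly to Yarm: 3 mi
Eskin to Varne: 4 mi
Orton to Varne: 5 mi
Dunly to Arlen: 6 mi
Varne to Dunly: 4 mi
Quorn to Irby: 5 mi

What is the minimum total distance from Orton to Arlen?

11 mi

Candidate routes:
Orton - Varne - Eskin - Arlen: 5+4+2 = 11
Orton - Varne - Dunly - Arlen: 5+4+6 = 15
Orton - Varne - Dunly - Quorn - Irby - Arlen: 5+4+5+5+2 = 21
Cheapest is Orton - Varne - Eskin - Arlen at 11 mi.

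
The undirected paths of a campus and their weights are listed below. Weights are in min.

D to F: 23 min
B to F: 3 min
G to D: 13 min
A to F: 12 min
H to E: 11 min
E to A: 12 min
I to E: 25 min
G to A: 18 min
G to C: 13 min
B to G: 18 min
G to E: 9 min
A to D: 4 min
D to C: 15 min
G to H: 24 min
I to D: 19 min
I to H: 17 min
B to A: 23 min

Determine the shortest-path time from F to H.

35 min

Candidate routes:
F–B–G–E–H: 3+18+9+11 = 41
F–A–E–H: 12+12+11 = 35
Cheapest is F–A–E–H at 35 min.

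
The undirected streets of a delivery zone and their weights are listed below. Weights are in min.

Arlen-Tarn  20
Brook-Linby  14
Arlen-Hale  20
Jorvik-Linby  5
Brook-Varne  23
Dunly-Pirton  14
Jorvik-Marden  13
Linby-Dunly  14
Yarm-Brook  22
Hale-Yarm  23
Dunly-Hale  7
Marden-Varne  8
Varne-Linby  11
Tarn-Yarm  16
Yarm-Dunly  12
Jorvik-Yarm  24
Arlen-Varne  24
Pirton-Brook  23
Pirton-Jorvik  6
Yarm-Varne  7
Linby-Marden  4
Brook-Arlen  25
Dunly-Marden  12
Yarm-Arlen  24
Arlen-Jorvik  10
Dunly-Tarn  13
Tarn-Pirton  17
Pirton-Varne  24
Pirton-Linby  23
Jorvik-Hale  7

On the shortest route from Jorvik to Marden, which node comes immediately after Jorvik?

Linby

Candidate routes:
Jorvik - Marden: 13 = 13
Jorvik - Linby - Marden: 5+4 = 9
Cheapest is Jorvik - Linby - Marden at 9 min.
So from Jorvik the first move is to Linby.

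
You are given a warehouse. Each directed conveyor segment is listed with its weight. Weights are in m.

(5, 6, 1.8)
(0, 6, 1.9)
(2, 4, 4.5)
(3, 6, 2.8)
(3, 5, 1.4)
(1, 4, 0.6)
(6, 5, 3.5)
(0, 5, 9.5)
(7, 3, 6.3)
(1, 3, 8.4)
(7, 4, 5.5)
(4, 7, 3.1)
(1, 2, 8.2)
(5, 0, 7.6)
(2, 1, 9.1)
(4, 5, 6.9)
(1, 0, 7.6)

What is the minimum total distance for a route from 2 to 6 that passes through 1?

18.4 m

Best 2 to 1: 2–1 costing 9.1
Shortest 1→6: 1–4–5–6 = 9.3
Total via 1: 9.1 + 9.3 = 18.4 m.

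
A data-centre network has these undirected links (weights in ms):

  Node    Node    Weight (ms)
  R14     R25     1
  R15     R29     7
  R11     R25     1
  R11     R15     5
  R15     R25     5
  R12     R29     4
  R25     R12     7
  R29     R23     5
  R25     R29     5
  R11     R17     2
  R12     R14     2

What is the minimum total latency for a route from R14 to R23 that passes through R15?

Shortest R14→R15: R14 → R25 → R15 = 6
Shortest R15→R23: R15 → R29 → R23 = 12
Total via R15: 6 + 12 = 18 ms.

18 ms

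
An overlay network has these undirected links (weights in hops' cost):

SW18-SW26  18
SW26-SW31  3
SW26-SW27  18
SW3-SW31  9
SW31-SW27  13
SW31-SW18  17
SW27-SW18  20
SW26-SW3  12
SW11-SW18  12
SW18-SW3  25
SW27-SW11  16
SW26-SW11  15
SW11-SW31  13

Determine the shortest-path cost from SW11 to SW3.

Running Dijkstra from SW11:
SW11: 0
SW18: 12  (via SW11)
SW31: 13  (via SW11)
SW26: 15  (via SW11)
SW27: 16  (via SW11)
SW3: 22  (via SW31)
Shortest route: SW11 → SW31 → SW3 = 22 hops' cost.

22 hops' cost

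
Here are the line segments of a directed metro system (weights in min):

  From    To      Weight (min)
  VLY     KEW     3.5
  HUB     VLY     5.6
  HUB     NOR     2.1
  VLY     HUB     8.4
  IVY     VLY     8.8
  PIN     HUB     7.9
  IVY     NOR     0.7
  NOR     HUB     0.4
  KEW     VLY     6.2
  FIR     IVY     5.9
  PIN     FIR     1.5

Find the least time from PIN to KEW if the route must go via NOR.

Best PIN to NOR: PIN → FIR → IVY → NOR costing 8.1
Best NOR to KEW: NOR → HUB → VLY → KEW costing 9.5
Total via NOR: 8.1 + 9.5 = 17.6 min.

17.6 min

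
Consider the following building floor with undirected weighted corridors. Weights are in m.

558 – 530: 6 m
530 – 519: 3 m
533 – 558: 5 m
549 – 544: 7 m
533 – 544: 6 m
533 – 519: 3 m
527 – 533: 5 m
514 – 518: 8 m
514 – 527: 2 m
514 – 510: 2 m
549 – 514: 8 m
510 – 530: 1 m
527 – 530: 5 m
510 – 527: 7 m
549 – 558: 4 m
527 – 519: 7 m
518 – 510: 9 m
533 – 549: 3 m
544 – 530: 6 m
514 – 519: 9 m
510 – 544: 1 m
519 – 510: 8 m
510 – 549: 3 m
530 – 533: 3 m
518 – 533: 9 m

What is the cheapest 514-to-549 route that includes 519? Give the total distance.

12 m

Best 514 to 519: 514 → 510 → 530 → 519 costing 6
Shortest 519→549: 519 → 533 → 549 = 6
Total via 519: 6 + 6 = 12 m.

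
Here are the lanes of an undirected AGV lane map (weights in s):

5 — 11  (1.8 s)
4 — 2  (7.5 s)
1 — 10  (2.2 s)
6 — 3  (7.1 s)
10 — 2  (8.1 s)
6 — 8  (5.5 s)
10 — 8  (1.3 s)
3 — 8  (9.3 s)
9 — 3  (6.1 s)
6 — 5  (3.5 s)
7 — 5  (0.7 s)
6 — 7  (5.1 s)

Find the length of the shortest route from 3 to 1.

Running Dijkstra from 3:
3: 0
9: 6.1  (via 3)
6: 7.1  (via 3)
8: 9.3  (via 3)
5: 10.6  (via 6)
10: 10.6  (via 8)
7: 11.3  (via 5)
11: 12.4  (via 5)
1: 12.8  (via 10)
Shortest route: 3 → 8 → 10 → 1 = 12.8 s.

12.8 s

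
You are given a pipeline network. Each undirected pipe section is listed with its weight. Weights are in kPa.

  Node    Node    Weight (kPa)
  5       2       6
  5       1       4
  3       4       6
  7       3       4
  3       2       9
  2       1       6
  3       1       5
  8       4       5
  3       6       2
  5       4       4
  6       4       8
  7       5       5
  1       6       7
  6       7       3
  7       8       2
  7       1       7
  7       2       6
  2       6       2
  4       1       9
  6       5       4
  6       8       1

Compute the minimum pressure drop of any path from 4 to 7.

7 kPa

Compare a few routes:
4 - 5 - 7: 4+5 = 9
4 - 8 - 7: 5+2 = 7
4 - 8 - 6 - 7: 5+1+3 = 9
4 - 3 - 7: 6+4 = 10
The minimum is 7 kPa via 4 - 8 - 7.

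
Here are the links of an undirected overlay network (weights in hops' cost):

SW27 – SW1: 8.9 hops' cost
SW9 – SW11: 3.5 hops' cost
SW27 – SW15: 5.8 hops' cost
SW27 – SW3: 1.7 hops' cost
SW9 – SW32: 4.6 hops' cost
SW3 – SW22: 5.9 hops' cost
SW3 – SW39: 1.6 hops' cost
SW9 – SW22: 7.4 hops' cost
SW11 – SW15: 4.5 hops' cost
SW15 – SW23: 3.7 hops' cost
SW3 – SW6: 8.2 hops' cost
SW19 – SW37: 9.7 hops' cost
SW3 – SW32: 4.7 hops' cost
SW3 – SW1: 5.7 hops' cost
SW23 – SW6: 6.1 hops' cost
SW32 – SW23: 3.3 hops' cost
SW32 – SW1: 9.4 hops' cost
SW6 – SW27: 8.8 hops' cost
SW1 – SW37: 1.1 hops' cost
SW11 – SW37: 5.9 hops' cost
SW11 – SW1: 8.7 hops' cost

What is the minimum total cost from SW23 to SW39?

Running Dijkstra from SW23:
SW23: 0
SW32: 3.3  (via SW23)
SW15: 3.7  (via SW23)
SW6: 6.1  (via SW23)
SW9: 7.9  (via SW32)
SW3: 8  (via SW32)
SW11: 8.2  (via SW15)
SW27: 9.5  (via SW15)
SW39: 9.6  (via SW3)
Shortest route: SW23–SW32–SW3–SW39 = 9.6 hops' cost.

9.6 hops' cost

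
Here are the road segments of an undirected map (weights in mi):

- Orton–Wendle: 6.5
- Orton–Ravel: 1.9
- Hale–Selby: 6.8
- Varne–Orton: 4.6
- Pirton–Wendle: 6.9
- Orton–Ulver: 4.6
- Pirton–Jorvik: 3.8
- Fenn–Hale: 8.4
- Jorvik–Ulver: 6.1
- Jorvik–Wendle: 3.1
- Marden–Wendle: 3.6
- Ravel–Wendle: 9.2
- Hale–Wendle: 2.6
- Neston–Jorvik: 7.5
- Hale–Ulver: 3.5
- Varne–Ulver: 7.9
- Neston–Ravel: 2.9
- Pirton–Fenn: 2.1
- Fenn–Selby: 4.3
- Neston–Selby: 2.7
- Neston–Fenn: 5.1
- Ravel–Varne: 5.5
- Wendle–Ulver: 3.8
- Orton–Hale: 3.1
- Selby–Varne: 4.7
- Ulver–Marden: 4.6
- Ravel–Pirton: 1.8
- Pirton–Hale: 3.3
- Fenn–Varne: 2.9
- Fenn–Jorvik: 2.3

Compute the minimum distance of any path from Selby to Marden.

13 mi

Candidate routes:
Selby → Hale → Wendle → Marden: 6.8+2.6+3.6 = 13
Selby → Hale → Ulver → Marden: 6.8+3.5+4.6 = 14.9
Selby → Fenn → Jorvik → Wendle → Marden: 4.3+2.3+3.1+3.6 = 13.3
Selby → Fenn → Pirton → Hale → Wendle → Marden: 4.3+2.1+3.3+2.6+3.6 = 15.9
The minimum is 13 mi via Selby → Hale → Wendle → Marden.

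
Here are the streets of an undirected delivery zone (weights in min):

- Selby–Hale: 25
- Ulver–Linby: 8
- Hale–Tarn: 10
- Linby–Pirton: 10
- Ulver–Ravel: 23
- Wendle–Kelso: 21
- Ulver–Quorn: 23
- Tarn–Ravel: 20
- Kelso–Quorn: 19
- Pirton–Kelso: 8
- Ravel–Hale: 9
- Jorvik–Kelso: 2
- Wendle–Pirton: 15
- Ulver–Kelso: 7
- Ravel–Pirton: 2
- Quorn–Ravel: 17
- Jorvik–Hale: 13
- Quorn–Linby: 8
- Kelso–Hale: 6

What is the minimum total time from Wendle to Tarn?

36 min

Candidate routes:
Wendle - Kelso - Hale - Tarn: 21+6+10 = 37
Wendle - Pirton - Ravel - Hale - Tarn: 15+2+9+10 = 36
Cheapest is Wendle - Pirton - Ravel - Hale - Tarn at 36 min.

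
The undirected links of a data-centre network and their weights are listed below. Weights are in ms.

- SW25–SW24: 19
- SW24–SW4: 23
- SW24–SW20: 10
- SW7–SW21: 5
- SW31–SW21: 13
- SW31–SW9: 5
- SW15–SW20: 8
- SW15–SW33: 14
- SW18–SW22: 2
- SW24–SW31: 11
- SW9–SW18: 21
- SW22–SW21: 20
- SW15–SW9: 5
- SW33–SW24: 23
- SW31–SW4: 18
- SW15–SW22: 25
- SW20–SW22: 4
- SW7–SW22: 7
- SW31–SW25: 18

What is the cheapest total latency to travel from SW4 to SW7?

Enumerating some paths:
SW4 - SW31 - SW21 - SW7: 18+13+5 = 36
SW4 - SW24 - SW20 - SW22 - SW7: 23+10+4+7 = 44
The minimum is 36 ms via SW4 - SW31 - SW21 - SW7.

36 ms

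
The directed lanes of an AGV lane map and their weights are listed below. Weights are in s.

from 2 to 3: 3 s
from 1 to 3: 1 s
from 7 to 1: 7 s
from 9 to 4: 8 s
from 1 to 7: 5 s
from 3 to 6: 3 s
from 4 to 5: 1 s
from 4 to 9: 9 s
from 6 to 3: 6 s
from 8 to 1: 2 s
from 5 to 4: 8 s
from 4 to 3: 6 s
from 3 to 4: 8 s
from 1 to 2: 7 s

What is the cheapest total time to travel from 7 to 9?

Running Dijkstra from 7:
7: 0
1: 7  (via 7)
3: 8  (via 1)
6: 11  (via 3)
2: 14  (via 1)
4: 16  (via 3)
5: 17  (via 4)
9: 25  (via 4)
Shortest route: 7–1–3–4–9 = 25 s.

25 s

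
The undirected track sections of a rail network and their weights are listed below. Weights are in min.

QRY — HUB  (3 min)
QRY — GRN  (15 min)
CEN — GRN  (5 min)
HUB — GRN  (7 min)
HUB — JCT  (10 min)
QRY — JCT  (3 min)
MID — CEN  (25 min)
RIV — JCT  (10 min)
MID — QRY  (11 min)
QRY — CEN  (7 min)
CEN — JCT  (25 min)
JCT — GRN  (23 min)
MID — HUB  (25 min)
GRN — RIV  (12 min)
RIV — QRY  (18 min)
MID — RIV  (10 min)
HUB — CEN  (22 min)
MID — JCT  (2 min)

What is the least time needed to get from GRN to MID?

15 min

Candidate routes:
GRN → QRY → JCT → MID: 15+3+2 = 20
GRN → HUB → QRY → JCT → MID: 7+3+3+2 = 15
GRN → CEN → QRY → JCT → MID: 5+7+3+2 = 17
GRN → HUB → JCT → MID: 7+10+2 = 19
Cheapest is GRN → HUB → QRY → JCT → MID at 15 min.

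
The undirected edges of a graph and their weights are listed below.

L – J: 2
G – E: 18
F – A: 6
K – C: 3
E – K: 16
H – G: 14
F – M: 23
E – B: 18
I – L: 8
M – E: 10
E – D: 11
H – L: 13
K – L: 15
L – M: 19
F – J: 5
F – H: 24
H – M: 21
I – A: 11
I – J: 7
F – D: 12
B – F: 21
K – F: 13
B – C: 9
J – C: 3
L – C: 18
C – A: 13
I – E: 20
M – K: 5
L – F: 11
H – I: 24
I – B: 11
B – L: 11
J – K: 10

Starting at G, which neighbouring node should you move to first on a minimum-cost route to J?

Candidate routes:
G - H - L - I - J: 14+13+8+7 = 42
G - H - L - J: 14+13+2 = 29
G - E - K - C - J: 18+16+3+3 = 40
G - E - M - K - C - J: 18+10+5+3+3 = 39
The minimum is 29 via G - H - L - J.
So from G the first move is to H.

H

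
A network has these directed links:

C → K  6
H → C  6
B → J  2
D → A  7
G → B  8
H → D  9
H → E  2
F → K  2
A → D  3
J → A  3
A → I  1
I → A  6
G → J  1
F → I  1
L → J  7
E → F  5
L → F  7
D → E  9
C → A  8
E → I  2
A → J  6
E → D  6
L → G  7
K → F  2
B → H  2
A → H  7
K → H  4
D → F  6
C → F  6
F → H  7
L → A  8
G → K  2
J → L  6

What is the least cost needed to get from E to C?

17

Enumerating some paths:
E → F → K → H → C: 5+2+4+6 = 17
E → F → H → C: 5+7+6 = 18
The minimum is 17 via E → F → K → H → C.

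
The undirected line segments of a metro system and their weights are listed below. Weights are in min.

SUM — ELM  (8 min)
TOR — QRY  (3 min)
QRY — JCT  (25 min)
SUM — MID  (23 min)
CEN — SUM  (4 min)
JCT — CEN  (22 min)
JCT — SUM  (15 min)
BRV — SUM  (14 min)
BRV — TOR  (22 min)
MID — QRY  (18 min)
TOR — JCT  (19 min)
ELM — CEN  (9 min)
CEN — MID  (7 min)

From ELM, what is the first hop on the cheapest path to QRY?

CEN

Enumerating some paths:
ELM–SUM–JCT–TOR–QRY: 8+15+19+3 = 45
ELM–SUM–BRV–TOR–QRY: 8+14+22+3 = 47
ELM–SUM–CEN–MID–QRY: 8+4+7+18 = 37
ELM–CEN–MID–QRY: 9+7+18 = 34
Cheapest is ELM–CEN–MID–QRY at 34 min.
So from ELM the first move is to CEN.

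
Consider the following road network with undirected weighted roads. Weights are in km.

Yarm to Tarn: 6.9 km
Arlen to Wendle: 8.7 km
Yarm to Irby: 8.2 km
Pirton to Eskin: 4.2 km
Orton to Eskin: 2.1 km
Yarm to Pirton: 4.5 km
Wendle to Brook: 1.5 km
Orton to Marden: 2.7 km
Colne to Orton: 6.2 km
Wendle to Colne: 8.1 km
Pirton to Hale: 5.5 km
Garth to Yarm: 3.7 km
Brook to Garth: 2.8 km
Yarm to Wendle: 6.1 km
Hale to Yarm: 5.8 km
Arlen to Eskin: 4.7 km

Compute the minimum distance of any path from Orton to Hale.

Enumerating some paths:
Orton–Eskin–Pirton–Hale: 2.1+4.2+5.5 = 11.8
Orton–Eskin–Pirton–Yarm–Hale: 2.1+4.2+4.5+5.8 = 16.6
The minimum is 11.8 km via Orton–Eskin–Pirton–Hale.

11.8 km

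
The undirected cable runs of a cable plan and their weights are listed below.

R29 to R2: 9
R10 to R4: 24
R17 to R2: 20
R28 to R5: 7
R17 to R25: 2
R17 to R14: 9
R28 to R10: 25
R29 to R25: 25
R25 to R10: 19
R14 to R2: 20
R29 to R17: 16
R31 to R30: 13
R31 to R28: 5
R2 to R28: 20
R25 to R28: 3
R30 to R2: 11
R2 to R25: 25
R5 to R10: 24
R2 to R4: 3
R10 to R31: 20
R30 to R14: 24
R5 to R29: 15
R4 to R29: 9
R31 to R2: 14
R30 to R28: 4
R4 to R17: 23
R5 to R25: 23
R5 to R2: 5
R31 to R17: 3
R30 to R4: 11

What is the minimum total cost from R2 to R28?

12

Shortest distances from R2:
R2: 0
R4: 3  (via R2)
R5: 5  (via R2)
R29: 9  (via R2)
R30: 11  (via R2)
R28: 12  (via R5)
Shortest route: R2 → R5 → R28 = 12.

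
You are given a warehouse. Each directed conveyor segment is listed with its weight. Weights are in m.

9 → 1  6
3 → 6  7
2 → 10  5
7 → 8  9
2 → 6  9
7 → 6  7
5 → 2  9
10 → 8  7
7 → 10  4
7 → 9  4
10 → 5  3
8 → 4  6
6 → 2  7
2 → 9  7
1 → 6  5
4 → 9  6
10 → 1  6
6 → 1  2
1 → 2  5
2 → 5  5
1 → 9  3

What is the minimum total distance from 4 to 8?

29 m

Settle nodes by increasing distance from 4:
4: 0
9: 6  (via 4)
1: 12  (via 9)
2: 17  (via 1)
6: 17  (via 1)
5: 22  (via 2)
10: 22  (via 2)
8: 29  (via 10)
Shortest route: 4–9–1–2–10–8 = 29 m.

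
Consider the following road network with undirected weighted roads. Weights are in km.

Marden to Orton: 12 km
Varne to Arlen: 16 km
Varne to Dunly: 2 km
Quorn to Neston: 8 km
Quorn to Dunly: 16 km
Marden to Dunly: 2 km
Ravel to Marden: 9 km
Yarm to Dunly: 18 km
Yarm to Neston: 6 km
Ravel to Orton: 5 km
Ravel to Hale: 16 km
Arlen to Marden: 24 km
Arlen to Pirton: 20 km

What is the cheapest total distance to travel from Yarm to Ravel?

Shortest distances from Yarm:
Yarm: 0
Neston: 6  (via Yarm)
Quorn: 14  (via Neston)
Dunly: 18  (via Yarm)
Marden: 20  (via Dunly)
Varne: 20  (via Dunly)
Ravel: 29  (via Marden)
Shortest route: Yarm → Dunly → Marden → Ravel = 29 km.

29 km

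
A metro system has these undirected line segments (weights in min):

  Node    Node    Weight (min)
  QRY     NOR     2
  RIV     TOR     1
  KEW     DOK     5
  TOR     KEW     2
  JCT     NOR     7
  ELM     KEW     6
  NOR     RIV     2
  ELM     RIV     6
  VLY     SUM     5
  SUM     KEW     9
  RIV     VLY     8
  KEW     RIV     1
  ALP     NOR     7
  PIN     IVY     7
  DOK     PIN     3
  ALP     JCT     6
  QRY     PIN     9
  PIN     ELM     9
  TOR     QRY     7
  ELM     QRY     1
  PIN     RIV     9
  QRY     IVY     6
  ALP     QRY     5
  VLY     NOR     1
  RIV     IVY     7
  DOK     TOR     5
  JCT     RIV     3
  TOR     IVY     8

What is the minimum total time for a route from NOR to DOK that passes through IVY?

Best NOR to IVY: NOR–QRY–IVY costing 8
Shortest IVY→DOK: IVY–PIN–DOK = 10
Total via IVY: 8 + 10 = 18 min.

18 min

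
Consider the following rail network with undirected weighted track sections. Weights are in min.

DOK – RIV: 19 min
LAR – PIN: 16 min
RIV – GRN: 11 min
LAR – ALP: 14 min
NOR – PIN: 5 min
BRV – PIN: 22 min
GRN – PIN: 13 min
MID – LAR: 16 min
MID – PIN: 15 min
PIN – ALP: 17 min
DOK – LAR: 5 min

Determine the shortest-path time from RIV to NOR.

29 min

Shortest distances from RIV:
RIV: 0
GRN: 11  (via RIV)
DOK: 19  (via RIV)
PIN: 24  (via GRN)
LAR: 24  (via DOK)
NOR: 29  (via PIN)
Shortest route: RIV–GRN–PIN–NOR = 29 min.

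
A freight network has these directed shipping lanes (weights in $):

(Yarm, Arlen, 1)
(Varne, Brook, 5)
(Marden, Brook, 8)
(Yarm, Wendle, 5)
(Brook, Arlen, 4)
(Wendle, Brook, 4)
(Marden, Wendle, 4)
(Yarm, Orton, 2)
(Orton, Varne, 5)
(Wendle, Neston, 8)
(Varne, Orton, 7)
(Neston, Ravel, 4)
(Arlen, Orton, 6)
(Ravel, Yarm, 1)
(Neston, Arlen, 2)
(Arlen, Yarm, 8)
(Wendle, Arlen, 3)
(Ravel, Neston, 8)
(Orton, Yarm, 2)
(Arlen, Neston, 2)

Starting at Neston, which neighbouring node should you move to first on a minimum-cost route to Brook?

Ravel

Enumerating some paths:
Neston–Ravel–Yarm–Wendle–Brook: 4+1+5+4 = 14
Neston–Ravel–Yarm–Orton–Varne–Brook: 4+1+2+5+5 = 17
Cheapest is Neston–Ravel–Yarm–Wendle–Brook at $14.
So from Neston the first move is to Ravel.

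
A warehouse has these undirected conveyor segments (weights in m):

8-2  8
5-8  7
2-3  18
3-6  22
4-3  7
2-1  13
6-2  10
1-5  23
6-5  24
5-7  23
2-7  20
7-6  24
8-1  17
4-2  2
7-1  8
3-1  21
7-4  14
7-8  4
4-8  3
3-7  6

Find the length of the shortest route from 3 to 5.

17 m

Enumerating some paths:
3–4–2–8–5: 7+2+8+7 = 24
3–7–8–5: 6+4+7 = 17
Cheapest is 3–7–8–5 at 17 m.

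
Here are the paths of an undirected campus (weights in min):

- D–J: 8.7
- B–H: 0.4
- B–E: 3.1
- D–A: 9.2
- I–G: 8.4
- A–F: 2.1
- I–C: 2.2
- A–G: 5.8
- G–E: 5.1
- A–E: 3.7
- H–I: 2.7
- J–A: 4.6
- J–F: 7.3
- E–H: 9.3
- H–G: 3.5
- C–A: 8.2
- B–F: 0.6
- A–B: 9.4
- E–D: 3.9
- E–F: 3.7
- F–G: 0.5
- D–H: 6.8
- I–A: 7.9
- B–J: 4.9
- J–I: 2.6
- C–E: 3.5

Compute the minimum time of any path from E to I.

5.7 min

Enumerating some paths:
E → B → H → I: 3.1+0.4+2.7 = 6.2
E → G → F → B → H → I: 5.1+0.5+0.6+0.4+2.7 = 9.3
E → F → B → H → I: 3.7+0.6+0.4+2.7 = 7.4
E → C → I: 3.5+2.2 = 5.7
Cheapest is E → C → I at 5.7 min.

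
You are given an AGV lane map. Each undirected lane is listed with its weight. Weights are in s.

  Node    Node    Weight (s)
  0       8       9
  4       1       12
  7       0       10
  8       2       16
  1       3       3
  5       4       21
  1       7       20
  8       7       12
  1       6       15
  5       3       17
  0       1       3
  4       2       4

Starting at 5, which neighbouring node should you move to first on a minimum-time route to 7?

Candidate routes:
5–3–1–0–7: 17+3+3+10 = 33
5–3–1–7: 17+3+20 = 40
5–3–1–0–8–7: 17+3+3+9+12 = 44
The minimum is 33 s via 5–3–1–0–7.
So from 5 the first move is to 3.

3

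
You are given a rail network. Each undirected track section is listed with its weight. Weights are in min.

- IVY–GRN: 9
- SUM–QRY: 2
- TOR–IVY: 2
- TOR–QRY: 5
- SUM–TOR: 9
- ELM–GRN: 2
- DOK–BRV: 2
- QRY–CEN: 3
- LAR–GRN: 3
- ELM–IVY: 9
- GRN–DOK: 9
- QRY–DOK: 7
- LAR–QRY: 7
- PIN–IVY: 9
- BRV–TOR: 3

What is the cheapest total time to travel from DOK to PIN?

Candidate routes:
DOK–BRV–TOR–IVY–PIN: 2+3+2+9 = 16
DOK–QRY–TOR–IVY–PIN: 7+5+2+9 = 23
Cheapest is DOK–BRV–TOR–IVY–PIN at 16 min.

16 min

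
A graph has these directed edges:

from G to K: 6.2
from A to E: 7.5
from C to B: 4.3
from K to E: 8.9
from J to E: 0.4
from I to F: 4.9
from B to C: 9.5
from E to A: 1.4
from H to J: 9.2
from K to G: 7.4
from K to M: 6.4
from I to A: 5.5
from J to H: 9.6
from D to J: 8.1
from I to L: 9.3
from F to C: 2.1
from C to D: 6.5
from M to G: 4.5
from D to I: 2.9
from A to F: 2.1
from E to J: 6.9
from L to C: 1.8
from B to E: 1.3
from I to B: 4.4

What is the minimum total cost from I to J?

12.6

Running Dijkstra from I:
I: 0
B: 4.4  (via I)
F: 4.9  (via I)
A: 5.5  (via I)
E: 5.7  (via B)
C: 7  (via F)
L: 9.3  (via I)
J: 12.6  (via E)
Shortest route: I–B–E–J = 12.6.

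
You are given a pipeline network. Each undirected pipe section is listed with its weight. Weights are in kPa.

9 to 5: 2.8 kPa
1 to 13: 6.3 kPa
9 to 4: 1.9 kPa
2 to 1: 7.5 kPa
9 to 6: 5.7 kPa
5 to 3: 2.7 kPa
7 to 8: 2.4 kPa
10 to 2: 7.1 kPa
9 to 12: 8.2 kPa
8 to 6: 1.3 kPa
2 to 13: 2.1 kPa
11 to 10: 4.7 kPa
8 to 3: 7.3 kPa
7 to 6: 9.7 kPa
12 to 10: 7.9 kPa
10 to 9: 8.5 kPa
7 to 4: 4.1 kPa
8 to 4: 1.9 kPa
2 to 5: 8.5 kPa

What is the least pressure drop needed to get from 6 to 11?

Settle nodes by increasing distance from 6:
6: 0
8: 1.3  (via 6)
4: 3.2  (via 8)
7: 3.7  (via 8)
9: 5.1  (via 4)
5: 7.9  (via 9)
3: 8.6  (via 8)
12: 13.3  (via 9)
10: 13.6  (via 9)
2: 16.4  (via 5)
11: 18.3  (via 10)
Shortest route: 6–8–4–9–10–11 = 18.3 kPa.

18.3 kPa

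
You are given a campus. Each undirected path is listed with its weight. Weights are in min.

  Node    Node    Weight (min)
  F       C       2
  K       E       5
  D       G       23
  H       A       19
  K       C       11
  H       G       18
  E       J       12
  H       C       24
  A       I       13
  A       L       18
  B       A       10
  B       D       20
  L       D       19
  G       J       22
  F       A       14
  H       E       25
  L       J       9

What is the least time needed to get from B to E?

Compare a few routes:
B → A → F → C → K → E: 10+14+2+11+5 = 42
B → D → L → J → E: 20+19+9+12 = 60
B → A → H → E: 10+19+25 = 54
B → A → L → J → E: 10+18+9+12 = 49
The minimum is 42 min via B → A → F → C → K → E.

42 min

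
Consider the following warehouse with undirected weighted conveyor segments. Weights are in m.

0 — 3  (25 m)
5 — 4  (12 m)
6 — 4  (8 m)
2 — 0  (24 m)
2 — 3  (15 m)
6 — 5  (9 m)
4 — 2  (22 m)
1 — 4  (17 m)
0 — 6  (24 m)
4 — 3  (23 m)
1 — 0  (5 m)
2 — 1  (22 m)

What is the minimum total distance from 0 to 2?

24 m

Shortest distances from 0:
0: 0
1: 5  (via 0)
4: 22  (via 1)
2: 24  (via 0)
Shortest route: 0–2 = 24 m.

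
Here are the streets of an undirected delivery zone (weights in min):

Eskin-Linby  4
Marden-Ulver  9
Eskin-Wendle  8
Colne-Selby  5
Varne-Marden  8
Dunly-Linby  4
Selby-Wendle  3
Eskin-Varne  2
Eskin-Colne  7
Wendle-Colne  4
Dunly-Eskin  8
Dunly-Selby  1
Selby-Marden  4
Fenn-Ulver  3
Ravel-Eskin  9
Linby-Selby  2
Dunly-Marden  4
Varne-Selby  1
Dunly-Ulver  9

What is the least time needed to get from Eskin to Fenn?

16 min

Settle nodes by increasing distance from Eskin:
Eskin: 0
Varne: 2  (via Eskin)
Selby: 3  (via Varne)
Dunly: 4  (via Selby)
Linby: 4  (via Eskin)
Wendle: 6  (via Selby)
Colne: 7  (via Eskin)
Marden: 7  (via Selby)
Ravel: 9  (via Eskin)
Ulver: 13  (via Dunly)
Fenn: 16  (via Ulver)
Shortest route: Eskin–Varne–Selby–Dunly–Ulver–Fenn = 16 min.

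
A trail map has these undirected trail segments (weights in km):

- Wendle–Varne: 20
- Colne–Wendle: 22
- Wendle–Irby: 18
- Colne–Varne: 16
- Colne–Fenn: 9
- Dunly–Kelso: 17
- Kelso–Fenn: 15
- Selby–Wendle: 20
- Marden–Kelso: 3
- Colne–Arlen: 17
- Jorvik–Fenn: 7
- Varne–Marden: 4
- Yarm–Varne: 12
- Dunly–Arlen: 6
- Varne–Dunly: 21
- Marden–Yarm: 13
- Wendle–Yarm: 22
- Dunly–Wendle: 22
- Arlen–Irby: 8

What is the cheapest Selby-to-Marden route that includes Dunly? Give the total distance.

Best Selby to Dunly: Selby–Wendle–Dunly costing 42
Shortest Dunly→Marden: Dunly–Kelso–Marden = 20
Total via Dunly: 42 + 20 = 62 km.

62 km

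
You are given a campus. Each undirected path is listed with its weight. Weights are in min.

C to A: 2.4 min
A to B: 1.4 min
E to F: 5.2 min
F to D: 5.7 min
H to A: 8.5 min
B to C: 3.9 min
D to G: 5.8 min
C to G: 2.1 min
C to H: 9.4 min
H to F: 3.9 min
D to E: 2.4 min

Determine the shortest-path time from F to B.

13.8 min

Running Dijkstra from F:
F: 0
H: 3.9  (via F)
E: 5.2  (via F)
D: 5.7  (via F)
G: 11.5  (via D)
A: 12.4  (via H)
C: 13.3  (via H)
B: 13.8  (via A)
Shortest route: F–H–A–B = 13.8 min.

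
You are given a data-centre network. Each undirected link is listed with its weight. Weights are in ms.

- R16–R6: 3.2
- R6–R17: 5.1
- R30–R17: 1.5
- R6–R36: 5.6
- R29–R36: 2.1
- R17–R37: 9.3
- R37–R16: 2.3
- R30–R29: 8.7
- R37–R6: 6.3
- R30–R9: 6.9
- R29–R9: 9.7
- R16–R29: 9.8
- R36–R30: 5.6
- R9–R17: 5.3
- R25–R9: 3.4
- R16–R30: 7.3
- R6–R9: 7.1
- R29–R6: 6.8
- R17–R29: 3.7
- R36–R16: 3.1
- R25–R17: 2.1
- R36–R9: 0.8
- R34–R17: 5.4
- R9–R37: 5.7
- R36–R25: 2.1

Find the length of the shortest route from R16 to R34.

12.7 ms

Shortest distances from R16:
R16: 0
R37: 2.3  (via R16)
R36: 3.1  (via R16)
R6: 3.2  (via R16)
R9: 3.9  (via R36)
R29: 5.2  (via R36)
R25: 5.2  (via R36)
R30: 7.3  (via R16)
R17: 7.3  (via R25)
R34: 12.7  (via R17)
Shortest route: R16–R36–R25–R17–R34 = 12.7 ms.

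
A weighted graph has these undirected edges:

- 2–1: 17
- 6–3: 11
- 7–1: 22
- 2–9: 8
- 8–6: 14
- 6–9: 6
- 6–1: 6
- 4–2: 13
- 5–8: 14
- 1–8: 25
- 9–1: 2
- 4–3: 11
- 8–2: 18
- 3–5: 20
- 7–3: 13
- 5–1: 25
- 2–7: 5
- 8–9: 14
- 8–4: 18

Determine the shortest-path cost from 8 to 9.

Settle nodes by increasing distance from 8:
8: 0
5: 14  (via 8)
6: 14  (via 8)
9: 14  (via 8)
Shortest route: 8–9 = 14.

14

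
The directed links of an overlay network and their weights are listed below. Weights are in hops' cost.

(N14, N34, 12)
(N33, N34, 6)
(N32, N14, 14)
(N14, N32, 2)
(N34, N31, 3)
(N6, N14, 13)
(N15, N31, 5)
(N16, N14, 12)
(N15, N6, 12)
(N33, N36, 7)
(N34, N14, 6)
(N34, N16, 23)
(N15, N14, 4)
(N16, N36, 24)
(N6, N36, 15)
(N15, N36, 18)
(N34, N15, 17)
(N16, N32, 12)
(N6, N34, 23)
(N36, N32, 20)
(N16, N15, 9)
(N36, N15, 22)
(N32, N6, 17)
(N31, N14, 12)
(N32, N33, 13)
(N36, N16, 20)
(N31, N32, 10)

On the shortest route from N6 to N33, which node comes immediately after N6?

N14

Candidate routes:
N6–N36–N32–N33: 15+20+13 = 48
N6–N34–N14–N32–N33: 23+6+2+13 = 44
N6–N14–N32–N33: 13+2+13 = 28
N6–N34–N31–N32–N33: 23+3+10+13 = 49
The minimum is 28 hops' cost via N6–N14–N32–N33.
So from N6 the first move is to N14.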